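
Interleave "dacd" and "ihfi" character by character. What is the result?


Interleaving "dacd" and "ihfi":
  Position 0: 'd' from first, 'i' from second => "di"
  Position 1: 'a' from first, 'h' from second => "ah"
  Position 2: 'c' from first, 'f' from second => "cf"
  Position 3: 'd' from first, 'i' from second => "di"
Result: diahcfdi

diahcfdi


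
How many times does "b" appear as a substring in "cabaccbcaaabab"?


Searching for "b" in "cabaccbcaaabab"
Scanning each position:
  Position 0: "c" => no
  Position 1: "a" => no
  Position 2: "b" => MATCH
  Position 3: "a" => no
  Position 4: "c" => no
  Position 5: "c" => no
  Position 6: "b" => MATCH
  Position 7: "c" => no
  Position 8: "a" => no
  Position 9: "a" => no
  Position 10: "a" => no
  Position 11: "b" => MATCH
  Position 12: "a" => no
  Position 13: "b" => MATCH
Total occurrences: 4

4


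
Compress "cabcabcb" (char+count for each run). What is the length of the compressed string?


Input: cabcabcb
Runs:
  'c' x 1 => "c1"
  'a' x 1 => "a1"
  'b' x 1 => "b1"
  'c' x 1 => "c1"
  'a' x 1 => "a1"
  'b' x 1 => "b1"
  'c' x 1 => "c1"
  'b' x 1 => "b1"
Compressed: "c1a1b1c1a1b1c1b1"
Compressed length: 16

16


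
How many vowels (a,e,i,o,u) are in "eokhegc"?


Input: eokhegc
Checking each character:
  'e' at position 0: vowel (running total: 1)
  'o' at position 1: vowel (running total: 2)
  'k' at position 2: consonant
  'h' at position 3: consonant
  'e' at position 4: vowel (running total: 3)
  'g' at position 5: consonant
  'c' at position 6: consonant
Total vowels: 3

3


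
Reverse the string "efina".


Input: efina
Reading characters right to left:
  Position 4: 'a'
  Position 3: 'n'
  Position 2: 'i'
  Position 1: 'f'
  Position 0: 'e'
Reversed: anife

anife


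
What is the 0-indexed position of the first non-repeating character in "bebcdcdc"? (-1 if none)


Input: bebcdcdc
Character frequencies:
  'b': 2
  'c': 3
  'd': 2
  'e': 1
Scanning left to right for freq == 1:
  Position 0 ('b'): freq=2, skip
  Position 1 ('e'): unique! => answer = 1

1


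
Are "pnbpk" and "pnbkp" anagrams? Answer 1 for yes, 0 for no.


Strings: "pnbpk", "pnbkp"
Sorted first:  bknpp
Sorted second: bknpp
Sorted forms match => anagrams

1


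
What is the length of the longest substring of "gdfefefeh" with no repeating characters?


Input: "gdfefefeh"
Sliding window (track last position of each char):
  Position 0 ('g'): window [0,0] length 1 -- new best
  Position 1 ('d'): window [0,1] length 2 -- new best
  Position 2 ('f'): window [0,2] length 3 -- new best
  Position 3 ('e'): window [0,3] length 4 -- new best
  Position 4 ('f'): repeat (last at 2), move window start to 3
  Position 4 ('f'): window [3,4] length 2
  Position 5 ('e'): repeat (last at 3), move window start to 4
  Position 5 ('e'): window [4,5] length 2
  Position 6 ('f'): repeat (last at 4), move window start to 5
  Position 6 ('f'): window [5,6] length 2
  Position 7 ('e'): repeat (last at 5), move window start to 6
  Position 7 ('e'): window [6,7] length 2
  Position 8 ('h'): window [6,8] length 3
Longest substring with no repeats: "gdfe" with length 4

4


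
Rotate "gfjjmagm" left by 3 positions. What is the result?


Input: "gfjjmagm", rotate left by 3
First 3 characters: "gfj"
Remaining characters: "jmagm"
Concatenate remaining + first: "jmagm" + "gfj" = "jmagmgfj"

jmagmgfj


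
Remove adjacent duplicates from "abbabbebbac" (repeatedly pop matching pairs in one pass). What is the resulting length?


Input: abbabbebbac
Stack-based adjacent duplicate removal:
  Read 'a': push. Stack: a
  Read 'b': push. Stack: ab
  Read 'b': matches stack top 'b' => pop. Stack: a
  Read 'a': matches stack top 'a' => pop. Stack: (empty)
  Read 'b': push. Stack: b
  Read 'b': matches stack top 'b' => pop. Stack: (empty)
  Read 'e': push. Stack: e
  Read 'b': push. Stack: eb
  Read 'b': matches stack top 'b' => pop. Stack: e
  Read 'a': push. Stack: ea
  Read 'c': push. Stack: eac
Final stack: "eac" (length 3)

3


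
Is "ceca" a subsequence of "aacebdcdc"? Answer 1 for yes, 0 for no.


Check if "ceca" is a subsequence of "aacebdcdc"
Greedy scan:
  Position 0 ('a'): no match needed
  Position 1 ('a'): no match needed
  Position 2 ('c'): matches sub[0] = 'c'
  Position 3 ('e'): matches sub[1] = 'e'
  Position 4 ('b'): no match needed
  Position 5 ('d'): no match needed
  Position 6 ('c'): matches sub[2] = 'c'
  Position 7 ('d'): no match needed
  Position 8 ('c'): no match needed
Only matched 3/4 characters => not a subsequence

0


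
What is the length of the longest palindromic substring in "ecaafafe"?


Input: "ecaafafe"
Checking substrings for palindromes:
  [3:6] "afa" (len 3) => palindrome
  [4:7] "faf" (len 3) => palindrome
  [2:4] "aa" (len 2) => palindrome
Longest palindromic substring: "afa" with length 3

3


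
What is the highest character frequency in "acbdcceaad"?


Input: acbdcceaad
Character counts:
  'a': 3
  'b': 1
  'c': 3
  'd': 2
  'e': 1
Maximum frequency: 3

3


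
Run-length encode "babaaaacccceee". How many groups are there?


Input: babaaaacccceee
Scanning for consecutive runs:
  Group 1: 'b' x 1 (positions 0-0)
  Group 2: 'a' x 1 (positions 1-1)
  Group 3: 'b' x 1 (positions 2-2)
  Group 4: 'a' x 4 (positions 3-6)
  Group 5: 'c' x 4 (positions 7-10)
  Group 6: 'e' x 3 (positions 11-13)
Total groups: 6

6


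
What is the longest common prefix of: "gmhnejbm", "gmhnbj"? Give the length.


Words: gmhnejbm, gmhnbj
  Position 0: all 'g' => match
  Position 1: all 'm' => match
  Position 2: all 'h' => match
  Position 3: all 'n' => match
  Position 4: ('e', 'b') => mismatch, stop
LCP = "gmhn" (length 4)

4


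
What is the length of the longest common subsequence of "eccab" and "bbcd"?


LCS of "eccab" and "bbcd"
DP table:
           b    b    c    d
      0    0    0    0    0
  e   0    0    0    0    0
  c   0    0    0    1    1
  c   0    0    0    1    1
  a   0    0    0    1    1
  b   0    1    1    1    1
LCS length = dp[5][4] = 1

1


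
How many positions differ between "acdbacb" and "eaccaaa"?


Comparing "acdbacb" and "eaccaaa" position by position:
  Position 0: 'a' vs 'e' => DIFFER
  Position 1: 'c' vs 'a' => DIFFER
  Position 2: 'd' vs 'c' => DIFFER
  Position 3: 'b' vs 'c' => DIFFER
  Position 4: 'a' vs 'a' => same
  Position 5: 'c' vs 'a' => DIFFER
  Position 6: 'b' vs 'a' => DIFFER
Positions that differ: 6

6


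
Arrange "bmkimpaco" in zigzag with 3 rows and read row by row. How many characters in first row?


Zigzag "bmkimpaco" into 3 rows:
Placing characters:
  'b' => row 0
  'm' => row 1
  'k' => row 2
  'i' => row 1
  'm' => row 0
  'p' => row 1
  'a' => row 2
  'c' => row 1
  'o' => row 0
Rows:
  Row 0: "bmo"
  Row 1: "mipc"
  Row 2: "ka"
First row length: 3

3


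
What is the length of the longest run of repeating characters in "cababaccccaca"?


Input: "cababaccccaca"
Scanning for longest run:
  Position 1 ('a'): new char, reset run to 1
  Position 2 ('b'): new char, reset run to 1
  Position 3 ('a'): new char, reset run to 1
  Position 4 ('b'): new char, reset run to 1
  Position 5 ('a'): new char, reset run to 1
  Position 6 ('c'): new char, reset run to 1
  Position 7 ('c'): continues run of 'c', length=2
  Position 8 ('c'): continues run of 'c', length=3
  Position 9 ('c'): continues run of 'c', length=4
  Position 10 ('a'): new char, reset run to 1
  Position 11 ('c'): new char, reset run to 1
  Position 12 ('a'): new char, reset run to 1
Longest run: 'c' with length 4

4


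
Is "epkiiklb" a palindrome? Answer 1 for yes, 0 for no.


Input: epkiiklb
Reversed: blkiikpe
  Compare pos 0 ('e') with pos 7 ('b'): MISMATCH
  Compare pos 1 ('p') with pos 6 ('l'): MISMATCH
  Compare pos 2 ('k') with pos 5 ('k'): match
  Compare pos 3 ('i') with pos 4 ('i'): match
Result: not a palindrome

0


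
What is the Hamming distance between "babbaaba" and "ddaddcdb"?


Comparing "babbaaba" and "ddaddcdb" position by position:
  Position 0: 'b' vs 'd' => differ
  Position 1: 'a' vs 'd' => differ
  Position 2: 'b' vs 'a' => differ
  Position 3: 'b' vs 'd' => differ
  Position 4: 'a' vs 'd' => differ
  Position 5: 'a' vs 'c' => differ
  Position 6: 'b' vs 'd' => differ
  Position 7: 'a' vs 'b' => differ
Total differences (Hamming distance): 8

8


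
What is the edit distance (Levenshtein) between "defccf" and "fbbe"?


Computing edit distance: "defccf" -> "fbbe"
DP table:
           f    b    b    e
      0    1    2    3    4
  d   1    1    2    3    4
  e   2    2    2    3    3
  f   3    2    3    3    4
  c   4    3    3    4    4
  c   5    4    4    4    5
  f   6    5    5    5    5
Edit distance = dp[6][4] = 5

5


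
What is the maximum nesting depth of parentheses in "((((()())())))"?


Input: "((((()())())))"
Tracking depth:
  Position 0 '(': depth becomes 1
  Position 1 '(': depth becomes 2
  Position 2 '(': depth becomes 3
  Position 3 '(': depth becomes 4
  Position 4 '(': depth becomes 5
  Position 5 ')': depth becomes 4
  Position 6 '(': depth becomes 5
  Position 7 ')': depth becomes 4
  Position 8 ')': depth becomes 3
  Position 9 '(': depth becomes 4
  Position 10 ')': depth becomes 3
  Position 11 ')': depth becomes 2
  Position 12 ')': depth becomes 1
  Position 13 ')': depth becomes 0
Maximum depth reached: 5

5


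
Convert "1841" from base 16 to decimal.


Input: "1841" in base 16
Positional expansion:
  Digit '1' (value 1) x 16^3 = 4096
  Digit '8' (value 8) x 16^2 = 2048
  Digit '4' (value 4) x 16^1 = 64
  Digit '1' (value 1) x 16^0 = 1
Sum = 6209

6209


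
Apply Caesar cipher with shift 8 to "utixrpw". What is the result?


Caesar cipher: shift "utixrpw" by 8
  'u' (pos 20) + 8 = pos 2 = 'c'
  't' (pos 19) + 8 = pos 1 = 'b'
  'i' (pos 8) + 8 = pos 16 = 'q'
  'x' (pos 23) + 8 = pos 5 = 'f'
  'r' (pos 17) + 8 = pos 25 = 'z'
  'p' (pos 15) + 8 = pos 23 = 'x'
  'w' (pos 22) + 8 = pos 4 = 'e'
Result: cbqfzxe

cbqfzxe


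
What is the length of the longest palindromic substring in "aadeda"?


Input: "aadeda"
Checking substrings for palindromes:
  [1:6] "adeda" (len 5) => palindrome
  [2:5] "ded" (len 3) => palindrome
  [0:2] "aa" (len 2) => palindrome
Longest palindromic substring: "adeda" with length 5

5


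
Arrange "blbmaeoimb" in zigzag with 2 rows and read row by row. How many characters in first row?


Zigzag "blbmaeoimb" into 2 rows:
Placing characters:
  'b' => row 0
  'l' => row 1
  'b' => row 0
  'm' => row 1
  'a' => row 0
  'e' => row 1
  'o' => row 0
  'i' => row 1
  'm' => row 0
  'b' => row 1
Rows:
  Row 0: "bbaom"
  Row 1: "lmeib"
First row length: 5

5


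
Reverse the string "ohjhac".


Input: ohjhac
Reading characters right to left:
  Position 5: 'c'
  Position 4: 'a'
  Position 3: 'h'
  Position 2: 'j'
  Position 1: 'h'
  Position 0: 'o'
Reversed: cahjho

cahjho


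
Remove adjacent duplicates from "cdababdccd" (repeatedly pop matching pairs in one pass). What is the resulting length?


Input: cdababdccd
Stack-based adjacent duplicate removal:
  Read 'c': push. Stack: c
  Read 'd': push. Stack: cd
  Read 'a': push. Stack: cda
  Read 'b': push. Stack: cdab
  Read 'a': push. Stack: cdaba
  Read 'b': push. Stack: cdabab
  Read 'd': push. Stack: cdababd
  Read 'c': push. Stack: cdababdc
  Read 'c': matches stack top 'c' => pop. Stack: cdababd
  Read 'd': matches stack top 'd' => pop. Stack: cdabab
Final stack: "cdabab" (length 6)

6


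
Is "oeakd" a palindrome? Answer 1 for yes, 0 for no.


Input: oeakd
Reversed: dkaeo
  Compare pos 0 ('o') with pos 4 ('d'): MISMATCH
  Compare pos 1 ('e') with pos 3 ('k'): MISMATCH
Result: not a palindrome

0


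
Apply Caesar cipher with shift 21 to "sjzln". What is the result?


Caesar cipher: shift "sjzln" by 21
  's' (pos 18) + 21 = pos 13 = 'n'
  'j' (pos 9) + 21 = pos 4 = 'e'
  'z' (pos 25) + 21 = pos 20 = 'u'
  'l' (pos 11) + 21 = pos 6 = 'g'
  'n' (pos 13) + 21 = pos 8 = 'i'
Result: neugi

neugi


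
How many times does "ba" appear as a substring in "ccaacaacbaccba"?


Searching for "ba" in "ccaacaacbaccba"
Scanning each position:
  Position 0: "cc" => no
  Position 1: "ca" => no
  Position 2: "aa" => no
  Position 3: "ac" => no
  Position 4: "ca" => no
  Position 5: "aa" => no
  Position 6: "ac" => no
  Position 7: "cb" => no
  Position 8: "ba" => MATCH
  Position 9: "ac" => no
  Position 10: "cc" => no
  Position 11: "cb" => no
  Position 12: "ba" => MATCH
Total occurrences: 2

2


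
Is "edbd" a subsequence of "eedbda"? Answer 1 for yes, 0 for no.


Check if "edbd" is a subsequence of "eedbda"
Greedy scan:
  Position 0 ('e'): matches sub[0] = 'e'
  Position 1 ('e'): no match needed
  Position 2 ('d'): matches sub[1] = 'd'
  Position 3 ('b'): matches sub[2] = 'b'
  Position 4 ('d'): matches sub[3] = 'd'
  Position 5 ('a'): no match needed
All 4 characters matched => is a subsequence

1


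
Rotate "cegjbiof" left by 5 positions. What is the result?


Input: "cegjbiof", rotate left by 5
First 5 characters: "cegjb"
Remaining characters: "iof"
Concatenate remaining + first: "iof" + "cegjb" = "iofcegjb"

iofcegjb


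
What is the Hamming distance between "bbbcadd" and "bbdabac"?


Comparing "bbbcadd" and "bbdabac" position by position:
  Position 0: 'b' vs 'b' => same
  Position 1: 'b' vs 'b' => same
  Position 2: 'b' vs 'd' => differ
  Position 3: 'c' vs 'a' => differ
  Position 4: 'a' vs 'b' => differ
  Position 5: 'd' vs 'a' => differ
  Position 6: 'd' vs 'c' => differ
Total differences (Hamming distance): 5

5


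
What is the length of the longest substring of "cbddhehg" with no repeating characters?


Input: "cbddhehg"
Sliding window (track last position of each char):
  Position 0 ('c'): window [0,0] length 1 -- new best
  Position 1 ('b'): window [0,1] length 2 -- new best
  Position 2 ('d'): window [0,2] length 3 -- new best
  Position 3 ('d'): repeat (last at 2), move window start to 3
  Position 3 ('d'): window [3,3] length 1
  Position 4 ('h'): window [3,4] length 2
  Position 5 ('e'): window [3,5] length 3
  Position 6 ('h'): repeat (last at 4), move window start to 5
  Position 6 ('h'): window [5,6] length 2
  Position 7 ('g'): window [5,7] length 3
Longest substring with no repeats: "cbd" with length 3

3


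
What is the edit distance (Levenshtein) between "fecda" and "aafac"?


Computing edit distance: "fecda" -> "aafac"
DP table:
           a    a    f    a    c
      0    1    2    3    4    5
  f   1    1    2    2    3    4
  e   2    2    2    3    3    4
  c   3    3    3    3    4    3
  d   4    4    4    4    4    4
  a   5    4    4    5    4    5
Edit distance = dp[5][5] = 5

5


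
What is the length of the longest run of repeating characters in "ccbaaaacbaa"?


Input: "ccbaaaacbaa"
Scanning for longest run:
  Position 1 ('c'): continues run of 'c', length=2
  Position 2 ('b'): new char, reset run to 1
  Position 3 ('a'): new char, reset run to 1
  Position 4 ('a'): continues run of 'a', length=2
  Position 5 ('a'): continues run of 'a', length=3
  Position 6 ('a'): continues run of 'a', length=4
  Position 7 ('c'): new char, reset run to 1
  Position 8 ('b'): new char, reset run to 1
  Position 9 ('a'): new char, reset run to 1
  Position 10 ('a'): continues run of 'a', length=2
Longest run: 'a' with length 4

4


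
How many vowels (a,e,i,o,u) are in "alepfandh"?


Input: alepfandh
Checking each character:
  'a' at position 0: vowel (running total: 1)
  'l' at position 1: consonant
  'e' at position 2: vowel (running total: 2)
  'p' at position 3: consonant
  'f' at position 4: consonant
  'a' at position 5: vowel (running total: 3)
  'n' at position 6: consonant
  'd' at position 7: consonant
  'h' at position 8: consonant
Total vowels: 3

3


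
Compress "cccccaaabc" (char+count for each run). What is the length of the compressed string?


Input: cccccaaabc
Runs:
  'c' x 5 => "c5"
  'a' x 3 => "a3"
  'b' x 1 => "b1"
  'c' x 1 => "c1"
Compressed: "c5a3b1c1"
Compressed length: 8

8


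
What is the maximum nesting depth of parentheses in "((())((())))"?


Input: "((())((())))"
Tracking depth:
  Position 0 '(': depth becomes 1
  Position 1 '(': depth becomes 2
  Position 2 '(': depth becomes 3
  Position 3 ')': depth becomes 2
  Position 4 ')': depth becomes 1
  Position 5 '(': depth becomes 2
  Position 6 '(': depth becomes 3
  Position 7 '(': depth becomes 4
  Position 8 ')': depth becomes 3
  Position 9 ')': depth becomes 2
  Position 10 ')': depth becomes 1
  Position 11 ')': depth becomes 0
Maximum depth reached: 4

4


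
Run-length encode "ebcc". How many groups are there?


Input: ebcc
Scanning for consecutive runs:
  Group 1: 'e' x 1 (positions 0-0)
  Group 2: 'b' x 1 (positions 1-1)
  Group 3: 'c' x 2 (positions 2-3)
Total groups: 3

3


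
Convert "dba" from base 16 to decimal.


Input: "dba" in base 16
Positional expansion:
  Digit 'd' (value 13) x 16^2 = 3328
  Digit 'b' (value 11) x 16^1 = 176
  Digit 'a' (value 10) x 16^0 = 10
Sum = 3514

3514


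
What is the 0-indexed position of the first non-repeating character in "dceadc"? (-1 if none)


Input: dceadc
Character frequencies:
  'a': 1
  'c': 2
  'd': 2
  'e': 1
Scanning left to right for freq == 1:
  Position 0 ('d'): freq=2, skip
  Position 1 ('c'): freq=2, skip
  Position 2 ('e'): unique! => answer = 2

2


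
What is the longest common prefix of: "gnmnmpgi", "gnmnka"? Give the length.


Words: gnmnmpgi, gnmnka
  Position 0: all 'g' => match
  Position 1: all 'n' => match
  Position 2: all 'm' => match
  Position 3: all 'n' => match
  Position 4: ('m', 'k') => mismatch, stop
LCP = "gnmn" (length 4)

4


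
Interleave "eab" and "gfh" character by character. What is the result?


Interleaving "eab" and "gfh":
  Position 0: 'e' from first, 'g' from second => "eg"
  Position 1: 'a' from first, 'f' from second => "af"
  Position 2: 'b' from first, 'h' from second => "bh"
Result: egafbh

egafbh


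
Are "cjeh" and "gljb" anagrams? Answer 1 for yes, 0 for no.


Strings: "cjeh", "gljb"
Sorted first:  cehj
Sorted second: bgjl
Differ at position 0: 'c' vs 'b' => not anagrams

0


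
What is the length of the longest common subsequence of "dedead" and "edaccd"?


LCS of "dedead" and "edaccd"
DP table:
           e    d    a    c    c    d
      0    0    0    0    0    0    0
  d   0    0    1    1    1    1    1
  e   0    1    1    1    1    1    1
  d   0    1    2    2    2    2    2
  e   0    1    2    2    2    2    2
  a   0    1    2    3    3    3    3
  d   0    1    2    3    3    3    4
LCS length = dp[6][6] = 4

4


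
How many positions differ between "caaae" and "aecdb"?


Comparing "caaae" and "aecdb" position by position:
  Position 0: 'c' vs 'a' => DIFFER
  Position 1: 'a' vs 'e' => DIFFER
  Position 2: 'a' vs 'c' => DIFFER
  Position 3: 'a' vs 'd' => DIFFER
  Position 4: 'e' vs 'b' => DIFFER
Positions that differ: 5

5


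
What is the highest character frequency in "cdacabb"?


Input: cdacabb
Character counts:
  'a': 2
  'b': 2
  'c': 2
  'd': 1
Maximum frequency: 2

2


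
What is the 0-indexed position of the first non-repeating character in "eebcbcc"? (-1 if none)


Input: eebcbcc
Character frequencies:
  'b': 2
  'c': 3
  'e': 2
Scanning left to right for freq == 1:
  Position 0 ('e'): freq=2, skip
  Position 1 ('e'): freq=2, skip
  Position 2 ('b'): freq=2, skip
  Position 3 ('c'): freq=3, skip
  Position 4 ('b'): freq=2, skip
  Position 5 ('c'): freq=3, skip
  Position 6 ('c'): freq=3, skip
  No unique character found => answer = -1

-1


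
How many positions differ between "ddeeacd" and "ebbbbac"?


Comparing "ddeeacd" and "ebbbbac" position by position:
  Position 0: 'd' vs 'e' => DIFFER
  Position 1: 'd' vs 'b' => DIFFER
  Position 2: 'e' vs 'b' => DIFFER
  Position 3: 'e' vs 'b' => DIFFER
  Position 4: 'a' vs 'b' => DIFFER
  Position 5: 'c' vs 'a' => DIFFER
  Position 6: 'd' vs 'c' => DIFFER
Positions that differ: 7

7


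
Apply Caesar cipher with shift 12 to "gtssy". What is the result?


Caesar cipher: shift "gtssy" by 12
  'g' (pos 6) + 12 = pos 18 = 's'
  't' (pos 19) + 12 = pos 5 = 'f'
  's' (pos 18) + 12 = pos 4 = 'e'
  's' (pos 18) + 12 = pos 4 = 'e'
  'y' (pos 24) + 12 = pos 10 = 'k'
Result: sfeek

sfeek


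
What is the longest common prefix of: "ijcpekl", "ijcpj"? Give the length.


Words: ijcpekl, ijcpj
  Position 0: all 'i' => match
  Position 1: all 'j' => match
  Position 2: all 'c' => match
  Position 3: all 'p' => match
  Position 4: ('e', 'j') => mismatch, stop
LCP = "ijcp" (length 4)

4


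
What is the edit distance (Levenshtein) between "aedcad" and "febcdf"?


Computing edit distance: "aedcad" -> "febcdf"
DP table:
           f    e    b    c    d    f
      0    1    2    3    4    5    6
  a   1    1    2    3    4    5    6
  e   2    2    1    2    3    4    5
  d   3    3    2    2    3    3    4
  c   4    4    3    3    2    3    4
  a   5    5    4    4    3    3    4
  d   6    6    5    5    4    3    4
Edit distance = dp[6][6] = 4

4


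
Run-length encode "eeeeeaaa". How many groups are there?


Input: eeeeeaaa
Scanning for consecutive runs:
  Group 1: 'e' x 5 (positions 0-4)
  Group 2: 'a' x 3 (positions 5-7)
Total groups: 2

2


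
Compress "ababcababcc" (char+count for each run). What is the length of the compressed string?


Input: ababcababcc
Runs:
  'a' x 1 => "a1"
  'b' x 1 => "b1"
  'a' x 1 => "a1"
  'b' x 1 => "b1"
  'c' x 1 => "c1"
  'a' x 1 => "a1"
  'b' x 1 => "b1"
  'a' x 1 => "a1"
  'b' x 1 => "b1"
  'c' x 2 => "c2"
Compressed: "a1b1a1b1c1a1b1a1b1c2"
Compressed length: 20

20


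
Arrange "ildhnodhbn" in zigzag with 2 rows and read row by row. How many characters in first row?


Zigzag "ildhnodhbn" into 2 rows:
Placing characters:
  'i' => row 0
  'l' => row 1
  'd' => row 0
  'h' => row 1
  'n' => row 0
  'o' => row 1
  'd' => row 0
  'h' => row 1
  'b' => row 0
  'n' => row 1
Rows:
  Row 0: "idndb"
  Row 1: "lhohn"
First row length: 5

5


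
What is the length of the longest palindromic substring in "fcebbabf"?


Input: "fcebbabf"
Checking substrings for palindromes:
  [4:7] "bab" (len 3) => palindrome
  [3:5] "bb" (len 2) => palindrome
Longest palindromic substring: "bab" with length 3

3


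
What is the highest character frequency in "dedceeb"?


Input: dedceeb
Character counts:
  'b': 1
  'c': 1
  'd': 2
  'e': 3
Maximum frequency: 3

3


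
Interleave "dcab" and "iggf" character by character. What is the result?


Interleaving "dcab" and "iggf":
  Position 0: 'd' from first, 'i' from second => "di"
  Position 1: 'c' from first, 'g' from second => "cg"
  Position 2: 'a' from first, 'g' from second => "ag"
  Position 3: 'b' from first, 'f' from second => "bf"
Result: dicgagbf

dicgagbf


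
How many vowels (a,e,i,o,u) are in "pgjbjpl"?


Input: pgjbjpl
Checking each character:
  'p' at position 0: consonant
  'g' at position 1: consonant
  'j' at position 2: consonant
  'b' at position 3: consonant
  'j' at position 4: consonant
  'p' at position 5: consonant
  'l' at position 6: consonant
Total vowels: 0

0


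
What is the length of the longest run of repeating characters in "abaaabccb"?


Input: "abaaabccb"
Scanning for longest run:
  Position 1 ('b'): new char, reset run to 1
  Position 2 ('a'): new char, reset run to 1
  Position 3 ('a'): continues run of 'a', length=2
  Position 4 ('a'): continues run of 'a', length=3
  Position 5 ('b'): new char, reset run to 1
  Position 6 ('c'): new char, reset run to 1
  Position 7 ('c'): continues run of 'c', length=2
  Position 8 ('b'): new char, reset run to 1
Longest run: 'a' with length 3

3


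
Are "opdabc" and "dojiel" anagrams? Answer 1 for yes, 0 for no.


Strings: "opdabc", "dojiel"
Sorted first:  abcdop
Sorted second: deijlo
Differ at position 0: 'a' vs 'd' => not anagrams

0


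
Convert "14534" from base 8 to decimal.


Input: "14534" in base 8
Positional expansion:
  Digit '1' (value 1) x 8^4 = 4096
  Digit '4' (value 4) x 8^3 = 2048
  Digit '5' (value 5) x 8^2 = 320
  Digit '3' (value 3) x 8^1 = 24
  Digit '4' (value 4) x 8^0 = 4
Sum = 6492

6492


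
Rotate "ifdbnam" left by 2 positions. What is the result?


Input: "ifdbnam", rotate left by 2
First 2 characters: "if"
Remaining characters: "dbnam"
Concatenate remaining + first: "dbnam" + "if" = "dbnamif"

dbnamif


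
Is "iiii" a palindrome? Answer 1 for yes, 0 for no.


Input: iiii
Reversed: iiii
  Compare pos 0 ('i') with pos 3 ('i'): match
  Compare pos 1 ('i') with pos 2 ('i'): match
Result: palindrome

1


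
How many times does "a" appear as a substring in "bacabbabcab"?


Searching for "a" in "bacabbabcab"
Scanning each position:
  Position 0: "b" => no
  Position 1: "a" => MATCH
  Position 2: "c" => no
  Position 3: "a" => MATCH
  Position 4: "b" => no
  Position 5: "b" => no
  Position 6: "a" => MATCH
  Position 7: "b" => no
  Position 8: "c" => no
  Position 9: "a" => MATCH
  Position 10: "b" => no
Total occurrences: 4

4


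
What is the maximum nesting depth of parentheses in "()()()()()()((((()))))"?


Input: "()()()()()()((((()))))"
Tracking depth:
  Position 0 '(': depth becomes 1
  Position 1 ')': depth becomes 0
  Position 2 '(': depth becomes 1
  Position 3 ')': depth becomes 0
  Position 4 '(': depth becomes 1
  Position 5 ')': depth becomes 0
  Position 6 '(': depth becomes 1
  Position 7 ')': depth becomes 0
  Position 8 '(': depth becomes 1
  Position 9 ')': depth becomes 0
  Position 10 '(': depth becomes 1
  Position 11 ')': depth becomes 0
  Position 12 '(': depth becomes 1
  Position 13 '(': depth becomes 2
  Position 14 '(': depth becomes 3
  Position 15 '(': depth becomes 4
  Position 16 '(': depth becomes 5
  Position 17 ')': depth becomes 4
  Position 18 ')': depth becomes 3
  Position 19 ')': depth becomes 2
  Position 20 ')': depth becomes 1
  Position 21 ')': depth becomes 0
Maximum depth reached: 5

5


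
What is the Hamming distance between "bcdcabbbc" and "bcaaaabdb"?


Comparing "bcdcabbbc" and "bcaaaabdb" position by position:
  Position 0: 'b' vs 'b' => same
  Position 1: 'c' vs 'c' => same
  Position 2: 'd' vs 'a' => differ
  Position 3: 'c' vs 'a' => differ
  Position 4: 'a' vs 'a' => same
  Position 5: 'b' vs 'a' => differ
  Position 6: 'b' vs 'b' => same
  Position 7: 'b' vs 'd' => differ
  Position 8: 'c' vs 'b' => differ
Total differences (Hamming distance): 5

5


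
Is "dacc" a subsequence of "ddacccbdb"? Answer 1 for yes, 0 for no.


Check if "dacc" is a subsequence of "ddacccbdb"
Greedy scan:
  Position 0 ('d'): matches sub[0] = 'd'
  Position 1 ('d'): no match needed
  Position 2 ('a'): matches sub[1] = 'a'
  Position 3 ('c'): matches sub[2] = 'c'
  Position 4 ('c'): matches sub[3] = 'c'
  Position 5 ('c'): no match needed
  Position 6 ('b'): no match needed
  Position 7 ('d'): no match needed
  Position 8 ('b'): no match needed
All 4 characters matched => is a subsequence

1


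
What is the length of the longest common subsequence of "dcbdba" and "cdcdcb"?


LCS of "dcbdba" and "cdcdcb"
DP table:
           c    d    c    d    c    b
      0    0    0    0    0    0    0
  d   0    0    1    1    1    1    1
  c   0    1    1    2    2    2    2
  b   0    1    1    2    2    2    3
  d   0    1    2    2    3    3    3
  b   0    1    2    2    3    3    4
  a   0    1    2    2    3    3    4
LCS length = dp[6][6] = 4

4


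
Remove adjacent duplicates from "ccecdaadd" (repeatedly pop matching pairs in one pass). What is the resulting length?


Input: ccecdaadd
Stack-based adjacent duplicate removal:
  Read 'c': push. Stack: c
  Read 'c': matches stack top 'c' => pop. Stack: (empty)
  Read 'e': push. Stack: e
  Read 'c': push. Stack: ec
  Read 'd': push. Stack: ecd
  Read 'a': push. Stack: ecda
  Read 'a': matches stack top 'a' => pop. Stack: ecd
  Read 'd': matches stack top 'd' => pop. Stack: ec
  Read 'd': push. Stack: ecd
Final stack: "ecd" (length 3)

3


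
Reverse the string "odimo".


Input: odimo
Reading characters right to left:
  Position 4: 'o'
  Position 3: 'm'
  Position 2: 'i'
  Position 1: 'd'
  Position 0: 'o'
Reversed: omido

omido


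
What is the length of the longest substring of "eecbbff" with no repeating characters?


Input: "eecbbff"
Sliding window (track last position of each char):
  Position 0 ('e'): window [0,0] length 1 -- new best
  Position 1 ('e'): repeat (last at 0), move window start to 1
  Position 1 ('e'): window [1,1] length 1
  Position 2 ('c'): window [1,2] length 2 -- new best
  Position 3 ('b'): window [1,3] length 3 -- new best
  Position 4 ('b'): repeat (last at 3), move window start to 4
  Position 4 ('b'): window [4,4] length 1
  Position 5 ('f'): window [4,5] length 2
  Position 6 ('f'): repeat (last at 5), move window start to 6
  Position 6 ('f'): window [6,6] length 1
Longest substring with no repeats: "ecb" with length 3

3


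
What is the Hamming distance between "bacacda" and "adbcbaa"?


Comparing "bacacda" and "adbcbaa" position by position:
  Position 0: 'b' vs 'a' => differ
  Position 1: 'a' vs 'd' => differ
  Position 2: 'c' vs 'b' => differ
  Position 3: 'a' vs 'c' => differ
  Position 4: 'c' vs 'b' => differ
  Position 5: 'd' vs 'a' => differ
  Position 6: 'a' vs 'a' => same
Total differences (Hamming distance): 6

6


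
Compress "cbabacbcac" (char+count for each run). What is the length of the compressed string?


Input: cbabacbcac
Runs:
  'c' x 1 => "c1"
  'b' x 1 => "b1"
  'a' x 1 => "a1"
  'b' x 1 => "b1"
  'a' x 1 => "a1"
  'c' x 1 => "c1"
  'b' x 1 => "b1"
  'c' x 1 => "c1"
  'a' x 1 => "a1"
  'c' x 1 => "c1"
Compressed: "c1b1a1b1a1c1b1c1a1c1"
Compressed length: 20

20


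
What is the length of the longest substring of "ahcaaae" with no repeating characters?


Input: "ahcaaae"
Sliding window (track last position of each char):
  Position 0 ('a'): window [0,0] length 1 -- new best
  Position 1 ('h'): window [0,1] length 2 -- new best
  Position 2 ('c'): window [0,2] length 3 -- new best
  Position 3 ('a'): repeat (last at 0), move window start to 1
  Position 3 ('a'): window [1,3] length 3
  Position 4 ('a'): repeat (last at 3), move window start to 4
  Position 4 ('a'): window [4,4] length 1
  Position 5 ('a'): repeat (last at 4), move window start to 5
  Position 5 ('a'): window [5,5] length 1
  Position 6 ('e'): window [5,6] length 2
Longest substring with no repeats: "ahc" with length 3

3


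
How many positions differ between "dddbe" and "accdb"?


Comparing "dddbe" and "accdb" position by position:
  Position 0: 'd' vs 'a' => DIFFER
  Position 1: 'd' vs 'c' => DIFFER
  Position 2: 'd' vs 'c' => DIFFER
  Position 3: 'b' vs 'd' => DIFFER
  Position 4: 'e' vs 'b' => DIFFER
Positions that differ: 5

5


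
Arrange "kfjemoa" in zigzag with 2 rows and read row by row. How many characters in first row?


Zigzag "kfjemoa" into 2 rows:
Placing characters:
  'k' => row 0
  'f' => row 1
  'j' => row 0
  'e' => row 1
  'm' => row 0
  'o' => row 1
  'a' => row 0
Rows:
  Row 0: "kjma"
  Row 1: "feo"
First row length: 4

4


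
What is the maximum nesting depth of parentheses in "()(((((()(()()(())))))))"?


Input: "()(((((()(()()(())))))))"
Tracking depth:
  Position 0 '(': depth becomes 1
  Position 1 ')': depth becomes 0
  Position 2 '(': depth becomes 1
  Position 3 '(': depth becomes 2
  Position 4 '(': depth becomes 3
  Position 5 '(': depth becomes 4
  Position 6 '(': depth becomes 5
  Position 7 '(': depth becomes 6
  Position 8 ')': depth becomes 5
  Position 9 '(': depth becomes 6
  Position 10 '(': depth becomes 7
  Position 11 ')': depth becomes 6
  Position 12 '(': depth becomes 7
  Position 13 ')': depth becomes 6
  Position 14 '(': depth becomes 7
  Position 15 '(': depth becomes 8
  Position 16 ')': depth becomes 7
  Position 17 ')': depth becomes 6
  Position 18 ')': depth becomes 5
  Position 19 ')': depth becomes 4
  Position 20 ')': depth becomes 3
  Position 21 ')': depth becomes 2
  Position 22 ')': depth becomes 1
  Position 23 ')': depth becomes 0
Maximum depth reached: 8

8


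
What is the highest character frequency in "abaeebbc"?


Input: abaeebbc
Character counts:
  'a': 2
  'b': 3
  'c': 1
  'e': 2
Maximum frequency: 3

3


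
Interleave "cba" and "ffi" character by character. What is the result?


Interleaving "cba" and "ffi":
  Position 0: 'c' from first, 'f' from second => "cf"
  Position 1: 'b' from first, 'f' from second => "bf"
  Position 2: 'a' from first, 'i' from second => "ai"
Result: cfbfai

cfbfai


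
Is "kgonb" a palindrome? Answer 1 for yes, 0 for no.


Input: kgonb
Reversed: bnogk
  Compare pos 0 ('k') with pos 4 ('b'): MISMATCH
  Compare pos 1 ('g') with pos 3 ('n'): MISMATCH
Result: not a palindrome

0


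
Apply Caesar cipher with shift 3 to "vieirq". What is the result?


Caesar cipher: shift "vieirq" by 3
  'v' (pos 21) + 3 = pos 24 = 'y'
  'i' (pos 8) + 3 = pos 11 = 'l'
  'e' (pos 4) + 3 = pos 7 = 'h'
  'i' (pos 8) + 3 = pos 11 = 'l'
  'r' (pos 17) + 3 = pos 20 = 'u'
  'q' (pos 16) + 3 = pos 19 = 't'
Result: ylhlut

ylhlut


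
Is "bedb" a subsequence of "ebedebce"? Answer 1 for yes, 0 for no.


Check if "bedb" is a subsequence of "ebedebce"
Greedy scan:
  Position 0 ('e'): no match needed
  Position 1 ('b'): matches sub[0] = 'b'
  Position 2 ('e'): matches sub[1] = 'e'
  Position 3 ('d'): matches sub[2] = 'd'
  Position 4 ('e'): no match needed
  Position 5 ('b'): matches sub[3] = 'b'
  Position 6 ('c'): no match needed
  Position 7 ('e'): no match needed
All 4 characters matched => is a subsequence

1


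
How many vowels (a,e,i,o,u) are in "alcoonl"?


Input: alcoonl
Checking each character:
  'a' at position 0: vowel (running total: 1)
  'l' at position 1: consonant
  'c' at position 2: consonant
  'o' at position 3: vowel (running total: 2)
  'o' at position 4: vowel (running total: 3)
  'n' at position 5: consonant
  'l' at position 6: consonant
Total vowels: 3

3


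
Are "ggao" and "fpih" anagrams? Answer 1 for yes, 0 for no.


Strings: "ggao", "fpih"
Sorted first:  aggo
Sorted second: fhip
Differ at position 0: 'a' vs 'f' => not anagrams

0


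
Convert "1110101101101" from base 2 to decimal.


Input: "1110101101101" in base 2
Positional expansion:
  Digit '1' (value 1) x 2^12 = 4096
  Digit '1' (value 1) x 2^11 = 2048
  Digit '1' (value 1) x 2^10 = 1024
  Digit '0' (value 0) x 2^9 = 0
  Digit '1' (value 1) x 2^8 = 256
  Digit '0' (value 0) x 2^7 = 0
  Digit '1' (value 1) x 2^6 = 64
  Digit '1' (value 1) x 2^5 = 32
  Digit '0' (value 0) x 2^4 = 0
  Digit '1' (value 1) x 2^3 = 8
  Digit '1' (value 1) x 2^2 = 4
  Digit '0' (value 0) x 2^1 = 0
  Digit '1' (value 1) x 2^0 = 1
Sum = 7533

7533


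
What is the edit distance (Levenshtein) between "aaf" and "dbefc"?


Computing edit distance: "aaf" -> "dbefc"
DP table:
           d    b    e    f    c
      0    1    2    3    4    5
  a   1    1    2    3    4    5
  a   2    2    2    3    4    5
  f   3    3    3    3    3    4
Edit distance = dp[3][5] = 4

4


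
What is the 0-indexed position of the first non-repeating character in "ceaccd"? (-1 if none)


Input: ceaccd
Character frequencies:
  'a': 1
  'c': 3
  'd': 1
  'e': 1
Scanning left to right for freq == 1:
  Position 0 ('c'): freq=3, skip
  Position 1 ('e'): unique! => answer = 1

1


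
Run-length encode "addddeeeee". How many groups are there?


Input: addddeeeee
Scanning for consecutive runs:
  Group 1: 'a' x 1 (positions 0-0)
  Group 2: 'd' x 4 (positions 1-4)
  Group 3: 'e' x 5 (positions 5-9)
Total groups: 3

3


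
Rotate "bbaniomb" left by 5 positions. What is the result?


Input: "bbaniomb", rotate left by 5
First 5 characters: "bbani"
Remaining characters: "omb"
Concatenate remaining + first: "omb" + "bbani" = "ombbbani"

ombbbani


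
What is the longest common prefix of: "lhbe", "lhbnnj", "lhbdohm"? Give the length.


Words: lhbe, lhbnnj, lhbdohm
  Position 0: all 'l' => match
  Position 1: all 'h' => match
  Position 2: all 'b' => match
  Position 3: ('e', 'n', 'd') => mismatch, stop
LCP = "lhb" (length 3)

3


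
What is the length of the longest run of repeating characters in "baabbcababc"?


Input: "baabbcababc"
Scanning for longest run:
  Position 1 ('a'): new char, reset run to 1
  Position 2 ('a'): continues run of 'a', length=2
  Position 3 ('b'): new char, reset run to 1
  Position 4 ('b'): continues run of 'b', length=2
  Position 5 ('c'): new char, reset run to 1
  Position 6 ('a'): new char, reset run to 1
  Position 7 ('b'): new char, reset run to 1
  Position 8 ('a'): new char, reset run to 1
  Position 9 ('b'): new char, reset run to 1
  Position 10 ('c'): new char, reset run to 1
Longest run: 'a' with length 2

2


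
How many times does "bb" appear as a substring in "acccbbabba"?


Searching for "bb" in "acccbbabba"
Scanning each position:
  Position 0: "ac" => no
  Position 1: "cc" => no
  Position 2: "cc" => no
  Position 3: "cb" => no
  Position 4: "bb" => MATCH
  Position 5: "ba" => no
  Position 6: "ab" => no
  Position 7: "bb" => MATCH
  Position 8: "ba" => no
Total occurrences: 2

2


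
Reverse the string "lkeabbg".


Input: lkeabbg
Reading characters right to left:
  Position 6: 'g'
  Position 5: 'b'
  Position 4: 'b'
  Position 3: 'a'
  Position 2: 'e'
  Position 1: 'k'
  Position 0: 'l'
Reversed: gbbaekl

gbbaekl


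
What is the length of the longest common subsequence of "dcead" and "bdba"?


LCS of "dcead" and "bdba"
DP table:
           b    d    b    a
      0    0    0    0    0
  d   0    0    1    1    1
  c   0    0    1    1    1
  e   0    0    1    1    1
  a   0    0    1    1    2
  d   0    0    1    1    2
LCS length = dp[5][4] = 2

2


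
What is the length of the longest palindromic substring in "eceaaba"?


Input: "eceaaba"
Checking substrings for palindromes:
  [0:3] "ece" (len 3) => palindrome
  [4:7] "aba" (len 3) => palindrome
  [3:5] "aa" (len 2) => palindrome
Longest palindromic substring: "ece" with length 3

3


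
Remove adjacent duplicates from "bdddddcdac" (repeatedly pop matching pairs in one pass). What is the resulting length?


Input: bdddddcdac
Stack-based adjacent duplicate removal:
  Read 'b': push. Stack: b
  Read 'd': push. Stack: bd
  Read 'd': matches stack top 'd' => pop. Stack: b
  Read 'd': push. Stack: bd
  Read 'd': matches stack top 'd' => pop. Stack: b
  Read 'd': push. Stack: bd
  Read 'c': push. Stack: bdc
  Read 'd': push. Stack: bdcd
  Read 'a': push. Stack: bdcda
  Read 'c': push. Stack: bdcdac
Final stack: "bdcdac" (length 6)

6


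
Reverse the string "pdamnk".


Input: pdamnk
Reading characters right to left:
  Position 5: 'k'
  Position 4: 'n'
  Position 3: 'm'
  Position 2: 'a'
  Position 1: 'd'
  Position 0: 'p'
Reversed: knmadp

knmadp


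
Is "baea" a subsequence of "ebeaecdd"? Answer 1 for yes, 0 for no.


Check if "baea" is a subsequence of "ebeaecdd"
Greedy scan:
  Position 0 ('e'): no match needed
  Position 1 ('b'): matches sub[0] = 'b'
  Position 2 ('e'): no match needed
  Position 3 ('a'): matches sub[1] = 'a'
  Position 4 ('e'): matches sub[2] = 'e'
  Position 5 ('c'): no match needed
  Position 6 ('d'): no match needed
  Position 7 ('d'): no match needed
Only matched 3/4 characters => not a subsequence

0


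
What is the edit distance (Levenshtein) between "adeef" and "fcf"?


Computing edit distance: "adeef" -> "fcf"
DP table:
           f    c    f
      0    1    2    3
  a   1    1    2    3
  d   2    2    2    3
  e   3    3    3    3
  e   4    4    4    4
  f   5    4    5    4
Edit distance = dp[5][3] = 4

4


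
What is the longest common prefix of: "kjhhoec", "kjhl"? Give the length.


Words: kjhhoec, kjhl
  Position 0: all 'k' => match
  Position 1: all 'j' => match
  Position 2: all 'h' => match
  Position 3: ('h', 'l') => mismatch, stop
LCP = "kjh" (length 3)

3


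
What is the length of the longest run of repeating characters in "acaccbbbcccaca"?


Input: "acaccbbbcccaca"
Scanning for longest run:
  Position 1 ('c'): new char, reset run to 1
  Position 2 ('a'): new char, reset run to 1
  Position 3 ('c'): new char, reset run to 1
  Position 4 ('c'): continues run of 'c', length=2
  Position 5 ('b'): new char, reset run to 1
  Position 6 ('b'): continues run of 'b', length=2
  Position 7 ('b'): continues run of 'b', length=3
  Position 8 ('c'): new char, reset run to 1
  Position 9 ('c'): continues run of 'c', length=2
  Position 10 ('c'): continues run of 'c', length=3
  Position 11 ('a'): new char, reset run to 1
  Position 12 ('c'): new char, reset run to 1
  Position 13 ('a'): new char, reset run to 1
Longest run: 'b' with length 3

3
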